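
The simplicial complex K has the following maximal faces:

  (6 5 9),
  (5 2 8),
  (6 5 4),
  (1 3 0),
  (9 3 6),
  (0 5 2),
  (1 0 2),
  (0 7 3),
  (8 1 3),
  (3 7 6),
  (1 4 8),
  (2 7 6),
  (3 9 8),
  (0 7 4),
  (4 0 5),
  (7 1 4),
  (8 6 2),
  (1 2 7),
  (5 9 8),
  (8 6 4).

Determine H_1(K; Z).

H_1 ≅ Z ⊕ Z/2Z.

Order the vertices as 0 < 1 < 2 < 3 < 4 < 5 < 6 < 7 < 8 < 9. Listing each simplex with vertices in this order, K has dimension 2 with simplices:

  0-simplices (10): [0], [1], [2], [3], [4], [5], [6], [7], [8], [9]
  1-simplices (30): (30 of them)
  2-simplices (20): (20 of them)

Hence C_0 ≅ Z^10, C_1 ≅ Z^30, C_2 ≅ Z^20.

The boundary map ∂_1: C_1 → C_0 sends each edge [p,q] (with p < q) to q − p.
As a 10×30 matrix over Z this has rank 9, with invariant factors (1,1,1,1,1,1,1,1,1).

The boundary map ∂_2: C_2 → C_1 acts by ∂[p,q,r] = [q,r] − [p,r] + [p,q]. For instance
  ∂[5,6,9] = [6,9] − [5,9] + [5,6],
  ∂[3,8,9] = [8,9] − [3,9] + [3,8].
As a 30×20 matrix over Z this has rank 20, with invariant factors (1,1,1,1,1,1,1,1,1,1,1,1,1,1,1,1,1,1,1,2).

Computing H_k = (kernel of ∂_k) / (image of ∂_{k+1}):

  H_1: rank ker ∂_1 − rank ∂_2 = (30 − 9) − 20 = 1, and ∂_2 has invariant factor 2 > 1, so H_1 = Z ⊕ Z/2Z.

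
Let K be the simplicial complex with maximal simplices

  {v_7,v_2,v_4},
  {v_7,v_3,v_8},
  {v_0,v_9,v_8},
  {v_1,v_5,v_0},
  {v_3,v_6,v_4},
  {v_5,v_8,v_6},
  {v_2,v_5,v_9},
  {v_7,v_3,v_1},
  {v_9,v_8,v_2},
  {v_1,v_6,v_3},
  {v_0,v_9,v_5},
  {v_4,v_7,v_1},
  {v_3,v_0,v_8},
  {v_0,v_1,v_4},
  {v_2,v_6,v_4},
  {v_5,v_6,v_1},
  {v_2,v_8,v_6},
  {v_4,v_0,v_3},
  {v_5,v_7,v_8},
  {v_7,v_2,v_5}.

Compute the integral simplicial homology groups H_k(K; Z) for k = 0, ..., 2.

H_0 = Z,  H_1 = Z ⊕ Z_2,  H_2 = 0.

Take the total order v_0 < v_1 < v_2 < v_3 < v_4 < v_5 < v_6 < v_7 < v_8 < v_9 on the vertex set. Then K (dimension 2) consists of the simplices:

  0-simplices (10): [v_0], [v_1], [v_2], [v_3], [v_4], [v_5], [v_6], [v_7], [v_8], [v_9]
  1-simplices (30): (30 of them)
  2-simplices (20): (20 of them)

Hence C_0 ≅ Z^10, C_1 ≅ Z^30, C_2 ≅ Z^20.

The boundary map ∂_1: C_1 → C_0 sends each edge [p,q] (with p < q) to q − p. For instance
  ∂[v_1,v_5] = [v_5] − [v_1].
This gives a 10×30 integer matrix of rank 9; reducing to Smith normal form yields diagonal entries (1,1,1,1,1,1,1,1,1).

Boundary ∂_2: C_2 → C_1 acts by ∂[p,q,r] = [q,r] − [p,r] + [p,q]. For instance
  ∂[v_2,v_6,v_8] = [v_6,v_8] − [v_2,v_8] + [v_2,v_6],
  ∂[v_0,v_8,v_9] = [v_8,v_9] − [v_0,v_9] + [v_0,v_8].
This gives a 30×20 integer matrix of rank 20; reducing to Smith normal form yields diagonal entries (1,1,1,1,1,1,1,1,1,1,1,1,1,1,1,1,1,1,1,2).

Computing H_k = (kernel of ∂_k) / (image of ∂_{k+1}):

  H_0: rank C_0 − rank ∂_1 = 10 − 9 = 1, and the invariant factors of ∂_1 are all 1, so H_0 ≅ Z.
  H_1: rank ker ∂_1 − rank ∂_2 = (30 − 9) − 20 = 1, and ∂_2 has invariant factor 2 > 1, so H_1 ≅ Z ⊕ Z_2.
  H_2: rank ker ∂_2 − rank ∂_3 = (20 − 20) − 0 = 0, and there is no ∂_3, so H_2 ≅ 0.

As a check, the Euler characteristic is 10 − 30 + 20 = 0, which agrees with 1 − 1 + 0 = 0.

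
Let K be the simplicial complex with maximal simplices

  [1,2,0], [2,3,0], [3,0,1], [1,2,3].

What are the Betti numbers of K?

b_0 = 1, b_1 = 0, b_2 = 1.

We work with the vertex ordering 0 < 1 < 2 < 3. The simplices of K, each written with vertices in increasing order, are:

  0-simplices (4): [0], [1], [2], [3]
  1-simplices (6): [0,1], [0,2], [0,3], [1,2], [1,3], [2,3]
  2-simplices (4): [0,1,2], [0,1,3], [0,2,3], [1,2,3]

Hence C_0 ≅ Z^4, C_1 ≅ Z^6, C_2 ≅ Z^4.

Boundary ∂_1: C_1 → C_0 is given by ∂[p,q] = [q] − [p].
This gives a 4×6 integer matrix of rank 3; reducing to Smith normal form yields diagonal entries (1,1,1).

∂_2: C_2 → C_1 acts by ∂[p,q,r] = [q,r] − [p,r] + [p,q]. For instance
  ∂[0,1,2] = [1,2] − [0,2] + [0,1],
  ∂[1,2,3] = [2,3] − [1,3] + [1,2].
The 6×4 boundary matrix has rank 3 and Smith normal form diag(1,1,1).

From H_k ≅ ker(∂_k) / im(∂_{k+1}) we obtain:

  H_0: rank C_0 − rank ∂_1 = 4 − 3 = 1, and the invariant factors of ∂_1 are all 1, so H_0 = Z.
  H_1: rank ker ∂_1 − rank ∂_2 = (6 − 3) − 3 = 0, and the invariant factors of ∂_2 are all 1, so H_1 = 0.
  H_2: rank ker ∂_2 − rank ∂_3 = (4 − 3) − 0 = 1, and there is no ∂_3, so H_2 = Z.

Hence the Betti numbers are b_0 = 1, b_1 = 0, b_2 = 1.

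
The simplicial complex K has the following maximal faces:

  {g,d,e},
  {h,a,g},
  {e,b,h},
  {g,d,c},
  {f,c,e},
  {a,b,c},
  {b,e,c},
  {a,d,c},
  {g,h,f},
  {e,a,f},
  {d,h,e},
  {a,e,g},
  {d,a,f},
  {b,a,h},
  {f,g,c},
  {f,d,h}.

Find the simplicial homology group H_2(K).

H_2 = Z.

Fix the vertex order a < b < c < d < e < f < g < h and write every simplex with vertices in increasing order. Then dim K = 2 and the simplices of K are:

  0-simplices (8): a, b, c, d, e, f, g, h
  1-simplices (24): ab, ac, ad, ae, af, ag, ah, bc, be, bh, cd, ce, cf, cg, de, df, dg, dh, ef, eg, eh, fg, fh, gh
  2-simplices (16): abc, abh, acd, adf, aef, aeg, agh, bce, beh, cdg, cef, cfg, deg, deh, dfh, fgh

so the chain groups are C_0 ≅ Z^8, C_1 ≅ Z^24, C_2 ≅ Z^16.

The boundary map ∂_1: C_1 → C_0 is given by ∂[p,q] = [q] − [p].
The resulting 8×24 matrix has rank 7, and its Smith normal form has invariant factors (1,1,1,1,1,1,1).

Boundary ∂_2: C_2 → C_1 acts by ∂[p,q,r] = [q,r] − [p,r] + [p,q]. For instance
  ∂cef = ef − cf + ce,
  ∂acd = cd − ad + ac.
The 24×16 boundary matrix has rank 15 and Smith normal form diag(1,1,1,1,1,1,1,1,1,1,1,1,1,1,1).

Now H_k = ker ∂_k / im ∂_{k+1}, so:

  H_2: rank ker ∂_2 − rank ∂_3 = (16 − 15) − 0 = 1, and there is no ∂_3, so H_2 = Z.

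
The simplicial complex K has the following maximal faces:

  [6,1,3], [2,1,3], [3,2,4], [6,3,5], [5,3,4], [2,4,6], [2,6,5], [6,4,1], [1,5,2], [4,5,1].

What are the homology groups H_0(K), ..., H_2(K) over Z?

Fix the vertex order 1 < 2 < 3 < 4 < 5 < 6 and write every simplex with vertices in increasing order. Then dim K = 2 and the simplices of K are:

  0-simplices (6): [1], [2], [3], [4], [5], [6]
  1-simplices (15): [1,2], [1,3], [1,4], [1,5], [1,6], [2,3], [2,4], [2,5], [2,6], [3,4], [3,5], [3,6], [4,5], [4,6], [5,6]
  2-simplices (10): [1,2,3], [1,2,5], [1,3,6], [1,4,5], [1,4,6], [2,3,4], [2,4,6], [2,5,6], [3,4,5], [3,5,6]

so the chain groups are C_0 ≅ Z^6, C_1 ≅ Z^15, C_2 ≅ Z^10.

∂_1: C_1 → C_0 sends each edge [p,q] (with p < q) to q − p.
As a 6×15 matrix over Z this has rank 5, with invariant factors (1,1,1,1,1).

Boundary ∂_2: C_2 → C_1 sends each 2-simplex [p,q,r] to [q,r] − [p,r] + [p,q]. For instance
  ∂[2,5,6] = [5,6] − [2,6] + [2,5],
  ∂[1,2,5] = [2,5] − [1,5] + [1,2].
This gives a 15×10 integer matrix of rank 10; reducing to Smith normal form yields diagonal entries (1,1,1,1,1,1,1,1,1,2).

Now H_k = ker ∂_k / im ∂_{k+1}, so:

  H_0: rank C_0 − rank ∂_1 = 6 − 5 = 1, and the invariant factors of ∂_1 are all 1, so H_0 = Z.
  H_1: rank ker ∂_1 − rank ∂_2 = (15 − 5) − 10 = 0, and ∂_2 has invariant factor 2 > 1, so H_1 = Z/2Z.
  H_2: rank ker ∂_2 − rank ∂_3 = (10 − 10) − 0 = 0, and there is no ∂_3, so H_2 = 0.

As a check, the Euler characteristic is 6 − 15 + 10 = 1, which agrees with 1 − 0 + 0 = 1.

H_0 = Z,  H_1 = Z/2Z,  H_2 = 0.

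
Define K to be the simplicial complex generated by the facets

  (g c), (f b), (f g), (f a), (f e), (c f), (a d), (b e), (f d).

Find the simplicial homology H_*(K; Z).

H_0 ≅ Z,  H_1 ≅ Z^3.

Order the vertices as a < b < c < d < e < f < g. Listing each simplex with vertices in this order, K has dimension 1 with simplices:

  0-simplices (7): a, b, c, d, e, f, g
  1-simplices (9): ad, af, be, bf, cf, cg, df, ef, fg

giving chain groups C_0 ≅ Z^7, C_1 ≅ Z^9.

The boundary map ∂_1: C_1 → C_0 is given by ∂[p,q] = [q] − [p]. For instance
  ∂be = e − b.
The resulting 7×9 matrix has rank 6, and its Smith normal form has invariant factors (1,1,1,1,1,1).

Reading off H_k = ker ∂_k / im ∂_{k+1}:

  H_0: rank C_0 − rank ∂_1 = 7 − 6 = 1, and the invariant factors of ∂_1 are all 1, so H_0 = Z.
  H_1: rank ker ∂_1 − rank ∂_2 = (9 − 6) − 0 = 3, and there is no ∂_2, so H_1 = Z^3.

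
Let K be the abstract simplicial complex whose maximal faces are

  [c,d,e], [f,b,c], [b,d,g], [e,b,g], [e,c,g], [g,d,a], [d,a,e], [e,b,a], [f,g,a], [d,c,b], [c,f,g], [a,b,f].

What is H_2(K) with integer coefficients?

Fix the vertex order a < b < c < d < e < f < g and write every simplex with vertices in increasing order. Then dim K = 2 and the simplices of K are:

  0-simplices (7): a, b, c, d, e, f, g
  1-simplices (18): ab, ad, ae, af, ag, bc, bd, be, bf, bg, cd, ce, cf, cg, de, dg, eg, fg
  2-simplices (12): abe, abf, ade, adg, afg, bcd, bcf, bdg, beg, cde, ceg, cfg

Hence C_0 ≅ Z^7, C_1 ≅ Z^18, C_2 ≅ Z^12.

The boundary map ∂_1: C_1 → C_0 sends each edge [p,q] (with p < q) to q − p. For instance
  ∂fg = g − f.
The 7×18 boundary matrix has rank 6 and Smith normal form diag(1,1,1,1,1,1).

The boundary map ∂_2: C_2 → C_1 acts by ∂[p,q,r] = [q,r] − [p,r] + [p,q]. For instance
  ∂adg = dg − ag + ad,
  ∂bdg = dg − bg + bd.
As a 18×12 matrix over Z this has rank 12, with invariant factors (1,1,1,1,1,1,1,1,1,1,1,2).

Computing H_k = (kernel of ∂_k) / (image of ∂_{k+1}):

  H_2: rank ker ∂_2 − rank ∂_3 = (12 − 12) − 0 = 0, and there is no ∂_3, so H_2 ≅ 0.

H_2 = 0.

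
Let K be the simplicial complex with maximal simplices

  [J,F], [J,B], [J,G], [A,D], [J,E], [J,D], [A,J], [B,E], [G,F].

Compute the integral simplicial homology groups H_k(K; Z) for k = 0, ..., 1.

Take the total order A < B < D < E < F < G < J on the vertex set. Then K (dimension 1) consists of the simplices:

  0-simplices (7): A, B, D, E, F, G, J
  1-simplices (9): AD, AJ, BE, BJ, DJ, EJ, FG, FJ, GJ

Hence C_0 ≅ Z^7, C_1 ≅ Z^9.

The boundary map ∂_1: C_1 → C_0 is given by ∂[p,q] = [q] − [p].
The 7×9 boundary matrix has rank 6 and Smith normal form diag(1,1,1,1,1,1).

Reading off H_k = ker ∂_k / im ∂_{k+1}:

  H_0: rank C_0 − rank ∂_1 = 7 − 6 = 1, and the invariant factors of ∂_1 are all 1, so H_0 = Z.
  H_1: rank ker ∂_1 − rank ∂_2 = (9 − 6) − 0 = 3, and there is no ∂_2, so H_1 = Z^3.

H_0 = Z,  H_1 = Z^3.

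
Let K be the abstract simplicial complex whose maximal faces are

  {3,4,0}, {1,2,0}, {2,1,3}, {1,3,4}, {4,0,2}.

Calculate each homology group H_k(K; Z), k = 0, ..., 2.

H_0 ≅ Z,  H_1 ≅ Z,  H_2 = 0.

K has 5 vertices, 10 edges, 5 triangles.
rank ∂_0 = 0, rank ∂_1 = 4 ⇒ b_0 = 5 − 0 − 4 = 1; all invariant factors of ∂_1 are 1 so no torsion. So H_0 ≅ Z.
rank ∂_1 = 4, rank ∂_2 = 5 ⇒ b_1 = 10 − 4 − 5 = 1; all invariant factors of ∂_2 are 1 so no torsion. So H_1 ≅ Z.
rank ∂_2 = 5, rank ∂_3 = 0 ⇒ b_2 = 5 − 5 − 0 = 0. So H_2 ≅ 0.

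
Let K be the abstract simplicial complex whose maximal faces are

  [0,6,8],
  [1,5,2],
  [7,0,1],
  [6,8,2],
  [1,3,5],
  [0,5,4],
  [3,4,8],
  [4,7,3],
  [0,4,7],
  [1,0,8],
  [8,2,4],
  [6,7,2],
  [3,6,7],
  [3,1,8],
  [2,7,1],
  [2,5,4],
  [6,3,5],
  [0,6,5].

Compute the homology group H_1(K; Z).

H_1 ≅ Z^2.

Take the total order 0 < 1 < 2 < 3 < 4 < 5 < 6 < 7 < 8 on the vertex set. Then K (dimension 2) consists of the simplices:

  0-simplices (9): [0], [1], [2], [3], [4], [5], [6], [7], [8]
  1-simplices (27): (27 of them)
  2-simplices (18): [0,1,7], [0,1,8], [0,4,5], [0,4,7], [0,5,6], [0,6,8], [1,2,5], [1,2,7], [1,3,5], [1,3,8], [2,4,5], [2,4,8], [2,6,7], [2,6,8], [3,4,7], [3,4,8], [3,5,6], [3,6,7]

so the chain groups are C_0 ≅ Z^9, C_1 ≅ Z^27, C_2 ≅ Z^18.

The boundary map ∂_1: C_1 → C_0 sends each edge [p,q] (with p < q) to q − p.
The resulting 9×27 matrix has rank 8, and its Smith normal form has invariant factors (1,1,1,1,1,1,1,1).

Boundary ∂_2: C_2 → C_1 acts by ∂[p,q,r] = [q,r] − [p,r] + [p,q]. For instance
  ∂[0,1,7] = [1,7] − [0,7] + [0,1],
  ∂[1,2,5] = [2,5] − [1,5] + [1,2].
This gives a 27×18 integer matrix of rank 17; reducing to Smith normal form yields diagonal entries (1,1,1,1,1,1,1,1,1,1,1,1,1,1,1,1,1).

From H_k ≅ ker(∂_k) / im(∂_{k+1}) we obtain:

  H_1: rank ker ∂_1 − rank ∂_2 = (27 − 8) − 17 = 2, and the invariant factors of ∂_2 are all 1, so H_1 ≅ Z^2.

(K is a triangulation of the torus T^2.)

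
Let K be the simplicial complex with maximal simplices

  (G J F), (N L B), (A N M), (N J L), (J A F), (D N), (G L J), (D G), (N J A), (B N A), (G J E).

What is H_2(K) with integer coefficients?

Take the total order A < B < D < E < F < G < J < L < M < N on the vertex set. Then K (dimension 2) consists of the simplices:

  0-simplices (10): A, B, D, E, F, G, J, L, M, N
  1-simplices (19): AB, AF, AJ, AM, AN, BL, BN, DG, DN, EG, EJ, FG, FJ, GJ, GL, JL, JN, LN, MN
  2-simplices (9): ABN, AFJ, AJN, AMN, BLN, EGJ, FGJ, GJL, JLN

giving chain groups C_0 ≅ Z^10, C_1 ≅ Z^19, C_2 ≅ Z^9.

Boundary ∂_1: C_1 → C_0 sends each edge [p,q] (with p < q) to q − p.
The resulting 10×19 matrix has rank 9, and its Smith normal form has invariant factors (1,1,1,1,1,1,1,1,1).

Boundary ∂_2: C_2 → C_1 sends each 2-simplex [p,q,r] to [q,r] − [p,r] + [p,q]. For instance
  ∂BLN = LN − BN + BL,
  ∂FGJ = GJ − FJ + FG.
As a 19×9 matrix over Z this has rank 9, with invariant factors (1,1,1,1,1,1,1,1,1).

From H_k ≅ ker(∂_k) / im(∂_{k+1}) we obtain:

  H_2: rank ker ∂_2 − rank ∂_3 = (9 − 9) − 0 = 0, and there is no ∂_3, so H_2 = 0.

H_2 = 0.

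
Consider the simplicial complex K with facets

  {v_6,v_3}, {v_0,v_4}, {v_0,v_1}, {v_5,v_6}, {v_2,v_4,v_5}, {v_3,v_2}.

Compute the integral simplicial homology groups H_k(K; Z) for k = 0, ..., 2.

H_0 = Z,  H_1 = Z,  H_2 = 0.

Order the vertices as v_0 < v_1 < v_2 < v_3 < v_4 < v_5 < v_6. Listing each simplex with vertices in this order, K has dimension 2 with simplices:

  0-simplices (7): [v_0], [v_1], [v_2], [v_3], [v_4], [v_5], [v_6]
  1-simplices (8): [v_0,v_1], [v_0,v_4], [v_2,v_3], [v_2,v_4], [v_2,v_5], [v_3,v_6], [v_4,v_5], [v_5,v_6]
  2-simplices (1): [v_2,v_4,v_5]

giving chain groups C_0 ≅ Z^7, C_1 ≅ Z^8, C_2 ≅ Z^1.

Boundary ∂_1: C_1 → C_0 sends each edge [p,q] (with p < q) to q − p. For instance
  ∂[v_2,v_3] = [v_3] − [v_2].
This gives a 7×8 integer matrix of rank 6; reducing to Smith normal form yields diagonal entries (1,1,1,1,1,1).

Boundary ∂_2: C_2 → C_1 maps a triangle to the signed sum of its edges. For instance
  ∂[v_2,v_4,v_5] = [v_4,v_5] − [v_2,v_5] + [v_2,v_4].
As a 8×1 matrix over Z this has rank 1, with invariant factors (1).

Computing H_k = (kernel of ∂_k) / (image of ∂_{k+1}):

  H_0: rank C_0 − rank ∂_1 = 7 − 6 = 1, and the invariant factors of ∂_1 are all 1, so H_0 = Z.
  H_1: rank ker ∂_1 − rank ∂_2 = (8 − 6) − 1 = 1, and the invariant factors of ∂_2 are all 1, so H_1 = Z.
  H_2: rank ker ∂_2 − rank ∂_3 = (1 − 1) − 0 = 0, and there is no ∂_3, so H_2 = 0.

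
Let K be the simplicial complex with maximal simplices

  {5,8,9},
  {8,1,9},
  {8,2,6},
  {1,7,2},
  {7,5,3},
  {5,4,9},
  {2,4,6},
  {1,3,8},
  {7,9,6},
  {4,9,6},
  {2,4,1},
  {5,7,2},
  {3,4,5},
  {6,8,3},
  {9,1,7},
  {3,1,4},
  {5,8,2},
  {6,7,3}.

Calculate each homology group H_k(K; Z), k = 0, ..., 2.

We work with the vertex ordering 1 < 2 < 3 < 4 < 5 < 6 < 7 < 8 < 9. The simplices of K, each written with vertices in increasing order, are:

  0-simplices (9): [1], [2], [3], [4], [5], [6], [7], [8], [9]
  1-simplices (27): (27 of them)
  2-simplices (18): [1,2,4], [1,2,7], [1,3,4], [1,3,8], [1,7,9], [1,8,9], [2,4,6], [2,5,7], [2,5,8], [2,6,8], [3,4,5], [3,5,7], [3,6,7], [3,6,8], [4,5,9], [4,6,9], [5,8,9], [6,7,9]

Hence C_0 ≅ Z^9, C_1 ≅ Z^27, C_2 ≅ Z^18.

Boundary ∂_1: C_1 → C_0 is given by ∂[p,q] = [q] − [p].
As a 9×27 matrix over Z this has rank 8, with invariant factors (1,1,1,1,1,1,1,1).

Boundary ∂_2: C_2 → C_1 acts by ∂[p,q,r] = [q,r] − [p,r] + [p,q]. For instance
  ∂[1,2,7] = [2,7] − [1,7] + [1,2],
  ∂[2,4,6] = [4,6] − [2,6] + [2,4].
As a 27×18 matrix over Z this has rank 17, with invariant factors (1,1,1,1,1,1,1,1,1,1,1,1,1,1,1,1,1).

Now H_k = ker ∂_k / im ∂_{k+1}, so:

  H_0: rank C_0 − rank ∂_1 = 9 − 8 = 1, and the invariant factors of ∂_1 are all 1, so H_0 ≅ Z.
  H_1: rank ker ∂_1 − rank ∂_2 = (27 − 8) − 17 = 2, and the invariant factors of ∂_2 are all 1, so H_1 ≅ Z^2.
  H_2: rank ker ∂_2 − rank ∂_3 = (18 − 17) − 0 = 1, and there is no ∂_3, so H_2 ≅ Z.

H_0 ≅ Z,  H_1 ≅ Z^2,  H_2 ≅ Z.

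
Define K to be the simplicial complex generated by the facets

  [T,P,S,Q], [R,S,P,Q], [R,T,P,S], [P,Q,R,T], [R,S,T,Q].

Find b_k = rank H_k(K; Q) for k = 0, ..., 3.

b_0 = 1, b_1 = 0, b_2 = 0, b_3 = 1.

Order the vertices as P < Q < R < S < T. Listing each simplex with vertices in this order, K has dimension 3 with simplices:

  0-simplices (5): P, Q, R, S, T
  1-simplices (10): PQ, PR, PS, PT, QR, QS, QT, RS, RT, ST
  2-simplices (10): PQR, PQS, PQT, PRS, PRT, PST, QRS, QRT, QST, RST
  3-simplices (5): PQRS, PQRT, PQST, PRST, QRST

Hence C_0 ≅ Z^5, C_1 ≅ Z^10, C_2 ≅ Z^10, C_3 ≅ Z^5.

∂_1: C_1 → C_0 maps an edge to its endpoints' difference, ∂[p,q] = q − p.
This gives a 5×10 integer matrix of rank 4; reducing to Smith normal form yields diagonal entries (1,1,1,1).

∂_2: C_2 → C_1 acts by ∂[p,q,r] = [q,r] − [p,r] + [p,q]. For instance
  ∂PST = ST − PT + PS,
  ∂RST = ST − RT + RS.
This gives a 10×10 integer matrix of rank 6; reducing to Smith normal form yields diagonal entries (1,1,1,1,1,1).

Boundary ∂_3: C_3 → C_2 sends each 3-simplex σ to the alternating sum Σ_i (−1)^i (σ with its i-th vertex removed). For instance
  ∂QRST = RST − QST + QRT − QRS,
  ∂PRST = RST − PST + PRT − PRS.
The resulting 10×5 matrix has rank 4, and its Smith normal form has invariant factors (1,1,1,1).

From H_k ≅ ker(∂_k) / im(∂_{k+1}) we obtain:

  H_0: rank C_0 − rank ∂_1 = 5 − 4 = 1, and the invariant factors of ∂_1 are all 1, so H_0 = Z.
  H_1: rank ker ∂_1 − rank ∂_2 = (10 − 4) − 6 = 0, and the invariant factors of ∂_2 are all 1, so H_1 = 0.
  H_2: rank ker ∂_2 − rank ∂_3 = (10 − 6) − 4 = 0, and the invariant factors of ∂_3 are all 1, so H_2 = 0.
  H_3: rank ker ∂_3 − rank ∂_4 = (5 − 4) − 0 = 1, and there is no ∂_4, so H_3 = Z.

Hence the Betti numbers are b_0 = 1, b_1 = 0, b_2 = 0, b_3 = 1.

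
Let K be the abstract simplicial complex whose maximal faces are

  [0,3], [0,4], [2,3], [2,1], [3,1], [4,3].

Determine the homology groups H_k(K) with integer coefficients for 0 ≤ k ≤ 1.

Order the vertices as 0 < 1 < 2 < 3 < 4. Listing each simplex with vertices in this order, K has dimension 1 with simplices:

  0-simplices (5): [0], [1], [2], [3], [4]
  1-simplices (6): [0,3], [0,4], [1,2], [1,3], [2,3], [3,4]

so the chain groups are C_0 ≅ Z^5, C_1 ≅ Z^6.

∂_1: C_1 → C_0 is given by ∂[p,q] = [q] − [p]. For instance
  ∂[0,3] = [3] − [0].
This gives a 5×6 integer matrix of rank 4; reducing to Smith normal form yields diagonal entries (1,1,1,1).

From H_k ≅ ker(∂_k) / im(∂_{k+1}) we obtain:

  H_0: rank C_0 − rank ∂_1 = 5 − 4 = 1, and the invariant factors of ∂_1 are all 1, so H_0 = Z.
  H_1: rank ker ∂_1 − rank ∂_2 = (6 − 4) − 0 = 2, and there is no ∂_2, so H_1 = Z^2.

As a check, the Euler characteristic is 5 − 6 = -1, which agrees with 1 − 2 = -1.
(K is a triangulation of a wedge of 2 circles.)

H_0 = Z,  H_1 = Z^2.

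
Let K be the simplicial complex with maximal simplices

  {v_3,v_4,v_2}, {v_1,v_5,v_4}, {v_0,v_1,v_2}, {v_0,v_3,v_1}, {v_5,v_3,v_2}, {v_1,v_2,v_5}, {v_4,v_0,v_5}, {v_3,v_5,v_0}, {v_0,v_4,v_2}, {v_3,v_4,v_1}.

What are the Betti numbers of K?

We work with the vertex ordering v_0 < v_1 < v_2 < v_3 < v_4 < v_5. The simplices of K, each written with vertices in increasing order, are:

  0-simplices (6): [v_0], [v_1], [v_2], [v_3], [v_4], [v_5]
  1-simplices (15): (15 of them)
  2-simplices (10): [v_0,v_1,v_2], [v_0,v_1,v_3], [v_0,v_2,v_4], [v_0,v_3,v_5], [v_0,v_4,v_5], [v_1,v_2,v_5], [v_1,v_3,v_4], [v_1,v_4,v_5], [v_2,v_3,v_4], [v_2,v_3,v_5]

so the chain groups are C_0 ≅ Z^6, C_1 ≅ Z^15, C_2 ≅ Z^10.

∂_1: C_1 → C_0 maps an edge to its endpoints' difference, ∂[p,q] = q − p. For instance
  ∂[v_2,v_3] = [v_3] − [v_2].
As a 6×15 matrix over Z this has rank 5, with invariant factors (1,1,1,1,1).

Boundary ∂_2: C_2 → C_1 acts by ∂[p,q,r] = [q,r] − [p,r] + [p,q]. For instance
  ∂[v_0,v_2,v_4] = [v_2,v_4] − [v_0,v_4] + [v_0,v_2],
  ∂[v_1,v_3,v_4] = [v_3,v_4] − [v_1,v_4] + [v_1,v_3].
As a 15×10 matrix over Z this has rank 10, with invariant factors (1,1,1,1,1,1,1,1,1,2).

Reading off H_k = ker ∂_k / im ∂_{k+1}:

  H_0: rank C_0 − rank ∂_1 = 6 − 5 = 1, and the invariant factors of ∂_1 are all 1, so H_0 = Z.
  H_1: rank ker ∂_1 − rank ∂_2 = (15 − 5) − 10 = 0, and ∂_2 has invariant factor 2 > 1, so H_1 = Z/2.
  H_2: rank ker ∂_2 − rank ∂_3 = (10 − 10) − 0 = 0, and there is no ∂_3, so H_2 = 0.

As a check, the Euler characteristic is 6 − 15 + 10 = 1, which agrees with 1 − 0 + 0 = 1.

Hence the Betti numbers are b_0 = 1, b_1 = 0, b_2 = 0.

b_0 = 1, b_1 = 0, b_2 = 0.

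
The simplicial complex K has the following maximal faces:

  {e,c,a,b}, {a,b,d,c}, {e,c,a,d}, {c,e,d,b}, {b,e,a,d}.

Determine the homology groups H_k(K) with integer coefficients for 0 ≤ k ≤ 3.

H_0 = Z,  H_1 = 0,  H_2 = 0,  H_3 = Z.

We work with the vertex ordering a < b < c < d < e. The simplices of K, each written with vertices in increasing order, are:

  0-simplices (5): a, b, c, d, e
  1-simplices (10): ab, ac, ad, ae, bc, bd, be, cd, ce, de
  2-simplices (10): abc, abd, abe, acd, ace, ade, bcd, bce, bde, cde
  3-simplices (5): abcd, abce, abde, acde, bcde

giving chain groups C_0 ≅ Z^5, C_1 ≅ Z^10, C_2 ≅ Z^10, C_3 ≅ Z^5.

The boundary map ∂_1: C_1 → C_0 sends each edge [p,q] (with p < q) to q − p. For instance
  ∂ae = e − a.
This gives a 5×10 integer matrix of rank 4; reducing to Smith normal form yields diagonal entries (1,1,1,1).

The boundary map ∂_2: C_2 → C_1 acts by ∂[p,q,r] = [q,r] − [p,r] + [p,q]. For instance
  ∂bde = de − be + bd,
  ∂ade = de − ae + ad.
As a 10×10 matrix over Z this has rank 6, with invariant factors (1,1,1,1,1,1).

∂_3: C_3 → C_2 sends each 3-simplex σ to the alternating sum Σ_i (−1)^i (σ with its i-th vertex removed). For instance
  ∂abcd = bcd − acd + abd − abc,
  ∂abce = bce − ace + abe − abc.
As a 10×5 matrix over Z this has rank 4, with invariant factors (1,1,1,1).

From H_k ≅ ker(∂_k) / im(∂_{k+1}) we obtain:

  H_0: rank C_0 − rank ∂_1 = 5 − 4 = 1, and the invariant factors of ∂_1 are all 1, so H_0 ≅ Z.
  H_1: rank ker ∂_1 − rank ∂_2 = (10 − 4) − 6 = 0, and the invariant factors of ∂_2 are all 1, so H_1 ≅ 0.
  H_2: rank ker ∂_2 − rank ∂_3 = (10 − 6) − 4 = 0, and the invariant factors of ∂_3 are all 1, so H_2 ≅ 0.
  H_3: rank ker ∂_3 − rank ∂_4 = (5 − 4) − 0 = 1, and there is no ∂_4, so H_3 ≅ Z.

As a check, the Euler characteristic is 5 − 10 + 10 − 5 = 0, which agrees with 1 − 0 + 0 − 1 = 0.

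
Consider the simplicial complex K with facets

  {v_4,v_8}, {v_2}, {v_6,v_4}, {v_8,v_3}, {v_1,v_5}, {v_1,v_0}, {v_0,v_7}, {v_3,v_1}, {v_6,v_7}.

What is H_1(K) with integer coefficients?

Take the total order v_0 < v_1 < v_2 < v_3 < v_4 < v_5 < v_6 < v_7 < v_8 on the vertex set. Then K (dimension 1) consists of the simplices:

  0-simplices (9): [v_0], [v_1], [v_2], [v_3], [v_4], [v_5], [v_6], [v_7], [v_8]
  1-simplices (8): [v_0,v_1], [v_0,v_7], [v_1,v_3], [v_1,v_5], [v_3,v_8], [v_4,v_6], [v_4,v_8], [v_6,v_7]

so the chain groups are C_0 ≅ Z^9, C_1 ≅ Z^8.

The boundary map ∂_1: C_1 → C_0 sends each edge [p,q] (with p < q) to q − p.
As a 9×8 matrix over Z this has rank 7, with invariant factors (1,1,1,1,1,1,1).

Now H_k = ker ∂_k / im ∂_{k+1}, so:

  H_1: rank ker ∂_1 − rank ∂_2 = (8 − 7) − 0 = 1, and there is no ∂_2, so H_1 ≅ Z.

H_1 ≅ Z.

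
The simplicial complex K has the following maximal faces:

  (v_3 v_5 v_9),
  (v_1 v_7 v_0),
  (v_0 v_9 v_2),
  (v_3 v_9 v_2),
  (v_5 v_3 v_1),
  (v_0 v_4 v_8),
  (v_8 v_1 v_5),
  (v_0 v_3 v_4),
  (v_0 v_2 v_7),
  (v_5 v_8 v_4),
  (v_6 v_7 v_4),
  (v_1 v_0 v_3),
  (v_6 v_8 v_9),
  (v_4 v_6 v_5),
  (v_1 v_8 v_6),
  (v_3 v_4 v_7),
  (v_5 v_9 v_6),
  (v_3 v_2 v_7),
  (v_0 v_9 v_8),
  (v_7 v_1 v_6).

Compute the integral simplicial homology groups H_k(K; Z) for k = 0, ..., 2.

H_0 = Z,  H_1 = Z ⊕ Z/2Z,  H_2 = 0.

K has 10 vertices, 30 edges, 20 triangles.
rank ∂_0 = 0, rank ∂_1 = 9 ⇒ b_0 = 10 − 0 − 9 = 1; all invariant factors of ∂_1 are 1 so no torsion. So H_0 = Z.
rank ∂_1 = 9, rank ∂_2 = 20 ⇒ b_1 = 30 − 9 − 20 = 1; ∂_2 has invariant factor(s) [2] giving torsion. So H_1 = Z ⊕ Z/2Z.
rank ∂_2 = 20, rank ∂_3 = 0 ⇒ b_2 = 20 − 20 − 0 = 0. So H_2 = 0.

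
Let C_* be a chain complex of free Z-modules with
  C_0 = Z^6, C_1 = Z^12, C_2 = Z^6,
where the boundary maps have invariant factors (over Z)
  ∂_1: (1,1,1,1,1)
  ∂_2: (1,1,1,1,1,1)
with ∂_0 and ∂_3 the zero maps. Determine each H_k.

H_0: b_0 = 6 − 0 − 5 = 1; torsion from ∂_1 factors > 1: none. So H_0 = Z.
H_1: b_1 = 12 − 5 − 6 = 1; torsion from ∂_2 factors > 1: none. So H_1 = Z.
H_2: b_2 = 6 − 6 − 0 = 0; torsion from ∂_3 factors > 1: none. So H_2 = 0.

H_0 = Z,  H_1 = Z,  H_2 = 0.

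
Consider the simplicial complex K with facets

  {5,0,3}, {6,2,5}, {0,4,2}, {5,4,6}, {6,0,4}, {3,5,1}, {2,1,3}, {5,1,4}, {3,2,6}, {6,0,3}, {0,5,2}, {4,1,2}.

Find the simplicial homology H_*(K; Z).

H_0 = Z,  H_1 = Z/2,  H_2 = 0.

Fix the vertex order 0 < 1 < 2 < 3 < 4 < 5 < 6 and write every simplex with vertices in increasing order. Then dim K = 2 and the simplices of K are:

  0-simplices (7): [0], [1], [2], [3], [4], [5], [6]
  1-simplices (18): [0,2], [0,3], [0,4], [0,5], [0,6], [1,2], [1,3], [1,4], [1,5], [2,3], [2,4], [2,5], [2,6], [3,5], [3,6], [4,5], [4,6], [5,6]
  2-simplices (12): [0,2,4], [0,2,5], [0,3,5], [0,3,6], [0,4,6], [1,2,3], [1,2,4], [1,3,5], [1,4,5], [2,3,6], [2,5,6], [4,5,6]

giving chain groups C_0 ≅ Z^7, C_1 ≅ Z^18, C_2 ≅ Z^12.

Boundary ∂_1: C_1 → C_0 is given by ∂[p,q] = [q] − [p]. For instance
  ∂[1,2] = [2] − [1].
This gives a 7×18 integer matrix of rank 6; reducing to Smith normal form yields diagonal entries (1,1,1,1,1,1).

The boundary map ∂_2: C_2 → C_1 acts by ∂[p,q,r] = [q,r] − [p,r] + [p,q]. For instance
  ∂[0,3,5] = [3,5] − [0,5] + [0,3],
  ∂[0,2,4] = [2,4] − [0,4] + [0,2].
This gives a 18×12 integer matrix of rank 12; reducing to Smith normal form yields diagonal entries (1,1,1,1,1,1,1,1,1,1,1,2).

Computing H_k = (kernel of ∂_k) / (image of ∂_{k+1}):

  H_0: rank C_0 − rank ∂_1 = 7 − 6 = 1, and the invariant factors of ∂_1 are all 1, so H_0 = Z.
  H_1: rank ker ∂_1 − rank ∂_2 = (18 − 6) − 12 = 0, and ∂_2 has invariant factor 2 > 1, so H_1 = Z/2.
  H_2: rank ker ∂_2 − rank ∂_3 = (12 − 12) − 0 = 0, and there is no ∂_3, so H_2 = 0.

(K is a triangulation of the real projective plane RP^2.)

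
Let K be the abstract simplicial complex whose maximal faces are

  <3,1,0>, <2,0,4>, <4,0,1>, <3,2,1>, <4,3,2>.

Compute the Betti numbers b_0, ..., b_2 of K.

b_0 = 1, b_1 = 1, b_2 = 0.

We work with the vertex ordering 0 < 1 < 2 < 3 < 4. The simplices of K, each written with vertices in increasing order, are:

  0-simplices (5): [0], [1], [2], [3], [4]
  1-simplices (10): [0,1], [0,2], [0,3], [0,4], [1,2], [1,3], [1,4], [2,3], [2,4], [3,4]
  2-simplices (5): [0,1,3], [0,1,4], [0,2,4], [1,2,3], [2,3,4]

giving chain groups C_0 ≅ Z^5, C_1 ≅ Z^10, C_2 ≅ Z^5.

Boundary ∂_1: C_1 → C_0 sends each edge [p,q] (with p < q) to q − p. For instance
  ∂[0,2] = [2] − [0].
The 5×10 boundary matrix has rank 4 and Smith normal form diag(1,1,1,1).

Boundary ∂_2: C_2 → C_1 sends each 2-simplex [p,q,r] to [q,r] − [p,r] + [p,q]. For instance
  ∂[1,2,3] = [2,3] − [1,3] + [1,2],
  ∂[0,2,4] = [2,4] − [0,4] + [0,2].
The 10×5 boundary matrix has rank 5 and Smith normal form diag(1,1,1,1,1).

From H_k ≅ ker(∂_k) / im(∂_{k+1}) we obtain:

  H_0: rank C_0 − rank ∂_1 = 5 − 4 = 1, and the invariant factors of ∂_1 are all 1, so H_0 = Z.
  H_1: rank ker ∂_1 − rank ∂_2 = (10 − 4) − 5 = 1, and the invariant factors of ∂_2 are all 1, so H_1 = Z.
  H_2: rank ker ∂_2 − rank ∂_3 = (5 − 5) − 0 = 0, and there is no ∂_3, so H_2 = 0.

As a check, the Euler characteristic is 5 − 10 + 5 = 0, which agrees with 1 − 1 + 0 = 0.
(K is a triangulation of the Möbius band.)

Hence the Betti numbers are b_0 = 1, b_1 = 1, b_2 = 0.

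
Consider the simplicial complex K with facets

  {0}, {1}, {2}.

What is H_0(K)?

H_0 = Z^3.

Order the vertices as 0 < 1 < 2. Listing each simplex with vertices in this order, K has dimension 0 with simplices:

  0-simplices (3): [0], [1], [2]

Hence C_0 ≅ Z^3.

Computing H_k = (kernel of ∂_k) / (image of ∂_{k+1}):

  H_0: rank C_0 − rank ∂_1 = 3 − 0 = 3, and there is no ∂_1, so H_0 ≅ Z^3.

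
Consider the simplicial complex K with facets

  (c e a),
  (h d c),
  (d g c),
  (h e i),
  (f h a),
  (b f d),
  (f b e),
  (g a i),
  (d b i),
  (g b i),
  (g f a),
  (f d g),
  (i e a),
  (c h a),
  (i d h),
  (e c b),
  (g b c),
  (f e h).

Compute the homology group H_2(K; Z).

H_2 = 0.

Order the vertices as a < b < c < d < e < f < g < h < i. Listing each simplex with vertices in this order, K has dimension 2 with simplices:

  0-simplices (9): a, b, c, d, e, f, g, h, i
  1-simplices (27): ac, ae, af, ag, ah, ai, bc, bd, be, bf, bg, bi, cd, ce, cg, ch, df, dg, dh, di, ef, eh, ei, fg, fh, gi, hi
  2-simplices (18): ace, ach, aei, afg, afh, agi, bce, bcg, bdf, bdi, bef, bgi, cdg, cdh, dfg, dhi, efh, ehi

Hence C_0 ≅ Z^9, C_1 ≅ Z^27, C_2 ≅ Z^18.

∂_1: C_1 → C_0 is given by ∂[p,q] = [q] − [p].
The 9×27 boundary matrix has rank 8 and Smith normal form diag(1,1,1,1,1,1,1,1).

∂_2: C_2 → C_1 sends each 2-simplex [p,q,r] to [q,r] − [p,r] + [p,q]. For instance
  ∂aei = ei − ai + ae,
  ∂ach = ch − ah + ac.
The resulting 27×18 matrix has rank 18, and its Smith normal form has invariant factors (1,1,1,1,1,1,1,1,1,1,1,1,1,1,1,1,1,2).

Reading off H_k = ker ∂_k / im ∂_{k+1}:

  H_2: rank ker ∂_2 − rank ∂_3 = (18 − 18) − 0 = 0, and there is no ∂_3, so H_2 ≅ 0.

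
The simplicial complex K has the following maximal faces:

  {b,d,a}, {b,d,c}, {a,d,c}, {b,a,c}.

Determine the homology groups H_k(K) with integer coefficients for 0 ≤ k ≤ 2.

K has 4 vertices, 6 edges, 4 triangles.
rank ∂_0 = 0, rank ∂_1 = 3 ⇒ b_0 = 4 − 0 − 3 = 1; all invariant factors of ∂_1 are 1 so no torsion. So H_0 = Z.
rank ∂_1 = 3, rank ∂_2 = 3 ⇒ b_1 = 6 − 3 − 3 = 0; all invariant factors of ∂_2 are 1 so no torsion. So H_1 = 0.
rank ∂_2 = 3, rank ∂_3 = 0 ⇒ b_2 = 4 − 3 − 0 = 1. So H_2 = Z.

H_0 = Z,  H_1 = 0,  H_2 = Z.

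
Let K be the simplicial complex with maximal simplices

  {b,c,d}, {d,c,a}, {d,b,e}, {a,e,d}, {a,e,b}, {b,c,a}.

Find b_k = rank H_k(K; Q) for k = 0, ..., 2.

We work with the vertex ordering a < b < c < d < e. The simplices of K, each written with vertices in increasing order, are:

  0-simplices (5): a, b, c, d, e
  1-simplices (9): ab, ac, ad, ae, bc, bd, be, cd, de
  2-simplices (6): abc, abe, acd, ade, bcd, bde

giving chain groups C_0 ≅ Z^5, C_1 ≅ Z^9, C_2 ≅ Z^6.

∂_1: C_1 → C_0 maps an edge to its endpoints' difference, ∂[p,q] = q − p. For instance
  ∂bc = c − b.
The resulting 5×9 matrix has rank 4, and its Smith normal form has invariant factors (1,1,1,1).

∂_2: C_2 → C_1 maps a triangle to the signed sum of its edges. For instance
  ∂bde = de − be + bd,
  ∂ade = de − ae + ad.
As a 9×6 matrix over Z this has rank 5, with invariant factors (1,1,1,1,1).

Reading off H_k = ker ∂_k / im ∂_{k+1}:

  H_0: rank C_0 − rank ∂_1 = 5 − 4 = 1, and the invariant factors of ∂_1 are all 1, so H_0 ≅ Z.
  H_1: rank ker ∂_1 − rank ∂_2 = (9 − 4) − 5 = 0, and the invariant factors of ∂_2 are all 1, so H_1 ≅ 0.
  H_2: rank ker ∂_2 − rank ∂_3 = (6 − 5) − 0 = 1, and there is no ∂_3, so H_2 ≅ Z.

As a check, the Euler characteristic is 5 − 9 + 6 = 2, which agrees with 1 − 0 + 1 = 2.

Hence the Betti numbers are b_0 = 1, b_1 = 0, b_2 = 1.

b_0 = 1, b_1 = 0, b_2 = 1.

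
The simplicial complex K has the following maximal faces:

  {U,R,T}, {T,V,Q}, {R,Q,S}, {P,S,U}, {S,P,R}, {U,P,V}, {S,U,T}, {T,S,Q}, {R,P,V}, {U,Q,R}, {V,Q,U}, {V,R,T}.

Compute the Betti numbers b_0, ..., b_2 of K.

Take the total order P < Q < R < S < T < U < V on the vertex set. Then K (dimension 2) consists of the simplices:

  0-simplices (7): P, Q, R, S, T, U, V
  1-simplices (18): PR, PS, PU, PV, QR, QS, QT, QU, QV, RS, RT, RU, RV, ST, SU, TU, TV, UV
  2-simplices (12): PRS, PRV, PSU, PUV, QRS, QRU, QST, QTV, QUV, RTU, RTV, STU

Hence C_0 ≅ Z^7, C_1 ≅ Z^18, C_2 ≅ Z^12.

∂_1: C_1 → C_0 sends each edge [p,q] (with p < q) to q − p. For instance
  ∂QR = R − Q.
The resulting 7×18 matrix has rank 6, and its Smith normal form has invariant factors (1,1,1,1,1,1).

∂_2: C_2 → C_1 maps a triangle to the signed sum of its edges. For instance
  ∂QST = ST − QT + QS,
  ∂RTU = TU − RU + RT.
As a 18×12 matrix over Z this has rank 12, with invariant factors (1,1,1,1,1,1,1,1,1,1,1,2).

Computing H_k = (kernel of ∂_k) / (image of ∂_{k+1}):

  H_0: rank C_0 − rank ∂_1 = 7 − 6 = 1, and the invariant factors of ∂_1 are all 1, so H_0 = Z.
  H_1: rank ker ∂_1 − rank ∂_2 = (18 − 6) − 12 = 0, and ∂_2 has invariant factor 2 > 1, so H_1 = Z/2.
  H_2: rank ker ∂_2 − rank ∂_3 = (12 − 12) − 0 = 0, and there is no ∂_3, so H_2 = 0.

Hence the Betti numbers are b_0 = 1, b_1 = 0, b_2 = 0.

b_0 = 1, b_1 = 0, b_2 = 0.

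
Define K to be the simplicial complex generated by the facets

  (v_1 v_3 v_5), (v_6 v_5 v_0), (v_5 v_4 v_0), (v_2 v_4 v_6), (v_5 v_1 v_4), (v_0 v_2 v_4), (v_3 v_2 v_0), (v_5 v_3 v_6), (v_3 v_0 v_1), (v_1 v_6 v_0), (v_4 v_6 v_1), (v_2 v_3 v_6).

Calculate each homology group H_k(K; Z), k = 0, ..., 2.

Order the vertices as v_0 < v_1 < v_2 < v_3 < v_4 < v_5 < v_6. Listing each simplex with vertices in this order, K has dimension 2 with simplices:

  0-simplices (7): [v_0], [v_1], [v_2], [v_3], [v_4], [v_5], [v_6]
  1-simplices (18): (18 of them)
  2-simplices (12): (12 of them)

giving chain groups C_0 ≅ Z^7, C_1 ≅ Z^18, C_2 ≅ Z^12.

∂_1: C_1 → C_0 maps an edge to its endpoints' difference, ∂[p,q] = q − p. For instance
  ∂[v_1,v_6] = [v_6] − [v_1].
The 7×18 boundary matrix has rank 6 and Smith normal form diag(1,1,1,1,1,1).

∂_2: C_2 → C_1 acts by ∂[p,q,r] = [q,r] − [p,r] + [p,q]. For instance
  ∂[v_0,v_5,v_6] = [v_5,v_6] − [v_0,v_6] + [v_0,v_5],
  ∂[v_1,v_3,v_5] = [v_3,v_5] − [v_1,v_5] + [v_1,v_3].
The 18×12 boundary matrix has rank 12 and Smith normal form diag(1,1,1,1,1,1,1,1,1,1,1,2).

Now H_k = ker ∂_k / im ∂_{k+1}, so:

  H_0: rank C_0 − rank ∂_1 = 7 − 6 = 1, and the invariant factors of ∂_1 are all 1, so H_0 ≅ Z.
  H_1: rank ker ∂_1 − rank ∂_2 = (18 − 6) − 12 = 0, and ∂_2 has invariant factor 2 > 1, so H_1 ≅ Z_2.
  H_2: rank ker ∂_2 − rank ∂_3 = (12 − 12) − 0 = 0, and there is no ∂_3, so H_2 ≅ 0.

As a check, the Euler characteristic is 7 − 18 + 12 = 1, which agrees with 1 − 0 + 0 = 1.

H_0 ≅ Z,  H_1 ≅ Z_2,  H_2 = 0.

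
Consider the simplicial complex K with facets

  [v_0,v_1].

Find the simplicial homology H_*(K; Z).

H_0 ≅ Z,  H_1 = 0.

Take the total order v_0 < v_1 on the vertex set. Then K (dimension 1) consists of the simplices:

  0-simplices (2): [v_0], [v_1]
  1-simplices (1): [v_0,v_1]

giving chain groups C_0 ≅ Z^2, C_1 ≅ Z^1.

Boundary ∂_1: C_1 → C_0 maps an edge to its endpoints' difference, ∂[p,q] = q − p. For instance
  ∂[v_0,v_1] = [v_1] − [v_0].
The 2×1 boundary matrix has rank 1 and Smith normal form diag(1).

From H_k ≅ ker(∂_k) / im(∂_{k+1}) we obtain:

  H_0: rank C_0 − rank ∂_1 = 2 − 1 = 1, and the invariant factors of ∂_1 are all 1, so H_0 = Z.
  H_1: rank ker ∂_1 − rank ∂_2 = (1 − 1) − 0 = 0, and there is no ∂_2, so H_1 = 0.

As a check, the Euler characteristic is 2 − 1 = 1, which agrees with 1 − 0 = 1.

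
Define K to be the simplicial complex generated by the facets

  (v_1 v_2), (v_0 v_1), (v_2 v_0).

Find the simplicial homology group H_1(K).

Take the total order v_0 < v_1 < v_2 on the vertex set. Then K (dimension 1) consists of the simplices:

  0-simplices (3): [v_0], [v_1], [v_2]
  1-simplices (3): [v_0,v_1], [v_0,v_2], [v_1,v_2]

Hence C_0 ≅ Z^3, C_1 ≅ Z^3.

The boundary map ∂_1: C_1 → C_0 sends each edge [p,q] (with p < q) to q − p. For instance
  ∂[v_0,v_2] = [v_2] − [v_0].
The 3×3 boundary matrix has rank 2 and Smith normal form diag(1,1).

Now H_k = ker ∂_k / im ∂_{k+1}, so:

  H_1: rank ker ∂_1 − rank ∂_2 = (3 − 2) − 0 = 1, and there is no ∂_2, so H_1 = Z.

H_1 ≅ Z.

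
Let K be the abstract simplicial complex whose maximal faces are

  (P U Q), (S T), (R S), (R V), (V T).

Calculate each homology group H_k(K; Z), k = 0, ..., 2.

We work with the vertex ordering P < Q < R < S < T < U < V. The simplices of K, each written with vertices in increasing order, are:

  0-simplices (7): P, Q, R, S, T, U, V
  1-simplices (7): PQ, PU, QU, RS, RV, ST, TV
  2-simplices (1): PQU

so the chain groups are C_0 ≅ Z^7, C_1 ≅ Z^7, C_2 ≅ Z^1.

∂_1: C_1 → C_0 is given by ∂[p,q] = [q] − [p]. For instance
  ∂TV = V − T.
The 7×7 boundary matrix has rank 5 and Smith normal form diag(1,1,1,1,1).

The boundary map ∂_2: C_2 → C_1 sends each 2-simplex [p,q,r] to [q,r] − [p,r] + [p,q]. For instance
  ∂PQU = QU − PU + PQ.
As a 7×1 matrix over Z this has rank 1, with invariant factors (1).

Reading off H_k = ker ∂_k / im ∂_{k+1}:

  H_0: rank C_0 − rank ∂_1 = 7 − 5 = 2, and the invariant factors of ∂_1 are all 1, so H_0 ≅ Z^2.
  H_1: rank ker ∂_1 − rank ∂_2 = (7 − 5) − 1 = 1, and the invariant factors of ∂_2 are all 1, so H_1 ≅ Z.
  H_2: rank ker ∂_2 − rank ∂_3 = (1 − 1) − 0 = 0, and there is no ∂_3, so H_2 ≅ 0.

(K is a triangulation of the disjoint union of the circle S^1 and the 2-simplex.)

H_0 ≅ Z^2,  H_1 ≅ Z,  H_2 = 0.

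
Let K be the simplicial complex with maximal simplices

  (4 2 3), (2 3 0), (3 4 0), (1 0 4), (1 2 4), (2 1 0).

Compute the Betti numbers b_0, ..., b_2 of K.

We work with the vertex ordering 0 < 1 < 2 < 3 < 4. The simplices of K, each written with vertices in increasing order, are:

  0-simplices (5): [0], [1], [2], [3], [4]
  1-simplices (9): [0,1], [0,2], [0,3], [0,4], [1,2], [1,4], [2,3], [2,4], [3,4]
  2-simplices (6): [0,1,2], [0,1,4], [0,2,3], [0,3,4], [1,2,4], [2,3,4]

giving chain groups C_0 ≅ Z^5, C_1 ≅ Z^9, C_2 ≅ Z^6.

∂_1: C_1 → C_0 maps an edge to its endpoints' difference, ∂[p,q] = q − p. For instance
  ∂[3,4] = [4] − [3].
The resulting 5×9 matrix has rank 4, and its Smith normal form has invariant factors (1,1,1,1).

The boundary map ∂_2: C_2 → C_1 sends each 2-simplex [p,q,r] to [q,r] − [p,r] + [p,q]. For instance
  ∂[2,3,4] = [3,4] − [2,4] + [2,3],
  ∂[0,1,2] = [1,2] − [0,2] + [0,1].
This gives a 9×6 integer matrix of rank 5; reducing to Smith normal form yields diagonal entries (1,1,1,1,1).

Reading off H_k = ker ∂_k / im ∂_{k+1}:

  H_0: rank C_0 − rank ∂_1 = 5 − 4 = 1, and the invariant factors of ∂_1 are all 1, so H_0 = Z.
  H_1: rank ker ∂_1 − rank ∂_2 = (9 − 4) − 5 = 0, and the invariant factors of ∂_2 are all 1, so H_1 = 0.
  H_2: rank ker ∂_2 − rank ∂_3 = (6 − 5) − 0 = 1, and there is no ∂_3, so H_2 = Z.

Hence the Betti numbers are b_0 = 1, b_1 = 0, b_2 = 1.

b_0 = 1, b_1 = 0, b_2 = 1.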